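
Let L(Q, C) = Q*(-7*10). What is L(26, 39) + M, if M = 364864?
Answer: 363044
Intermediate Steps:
L(Q, C) = -70*Q (L(Q, C) = Q*(-70) = -70*Q)
L(26, 39) + M = -70*26 + 364864 = -1820 + 364864 = 363044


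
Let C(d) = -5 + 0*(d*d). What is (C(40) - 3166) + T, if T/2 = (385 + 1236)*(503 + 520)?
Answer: 3313395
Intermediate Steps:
C(d) = -5 (C(d) = -5 + 0*d² = -5 + 0 = -5)
T = 3316566 (T = 2*((385 + 1236)*(503 + 520)) = 2*(1621*1023) = 2*1658283 = 3316566)
(C(40) - 3166) + T = (-5 - 3166) + 3316566 = -3171 + 3316566 = 3313395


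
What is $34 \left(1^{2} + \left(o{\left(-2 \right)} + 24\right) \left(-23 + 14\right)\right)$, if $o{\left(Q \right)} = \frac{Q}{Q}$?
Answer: $-7616$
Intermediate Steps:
$o{\left(Q \right)} = 1$
$34 \left(1^{2} + \left(o{\left(-2 \right)} + 24\right) \left(-23 + 14\right)\right) = 34 \left(1^{2} + \left(1 + 24\right) \left(-23 + 14\right)\right) = 34 \left(1 + 25 \left(-9\right)\right) = 34 \left(1 - 225\right) = 34 \left(-224\right) = -7616$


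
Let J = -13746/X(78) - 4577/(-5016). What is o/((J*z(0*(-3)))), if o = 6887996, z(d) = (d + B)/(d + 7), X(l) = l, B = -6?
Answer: 74858740528/1633165 ≈ 45837.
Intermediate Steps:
J = -11432155/65208 (J = -13746/78 - 4577/(-5016) = -13746*1/78 - 4577*(-1/5016) = -2291/13 + 4577/5016 = -11432155/65208 ≈ -175.32)
z(d) = (-6 + d)/(7 + d) (z(d) = (d - 6)/(d + 7) = (-6 + d)/(7 + d))
o/((J*z(0*(-3)))) = 6887996/((-11432155*(-6 + 0*(-3))/(65208*(7 + 0*(-3))))) = 6887996/((-11432155*(-6 + 0)/(65208*(7 + 0)))) = 6887996/((-11432155*(-6)/(65208*7))) = 6887996/((-1633165*(-6)/65208)) = 6887996/((-11432155/65208*(-6/7))) = 6887996/(1633165/10868) = 6887996*(10868/1633165) = 74858740528/1633165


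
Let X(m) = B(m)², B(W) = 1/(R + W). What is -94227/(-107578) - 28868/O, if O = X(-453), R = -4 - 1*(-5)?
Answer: -634478678279789/107578 ≈ -5.8978e+9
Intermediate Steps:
R = 1 (R = -4 + 5 = 1)
B(W) = 1/(1 + W)
X(m) = (1 + m)⁻² (X(m) = (1/(1 + m))² = (1 + m)⁻²)
O = 1/204304 (O = (1 - 453)⁻² = (-452)⁻² = 1/204304 ≈ 4.8947e-6)
-94227/(-107578) - 28868/O = -94227/(-107578) - 28868/1/204304 = -94227*(-1/107578) - 28868*204304 = 94227/107578 - 5897847872 = -634478678279789/107578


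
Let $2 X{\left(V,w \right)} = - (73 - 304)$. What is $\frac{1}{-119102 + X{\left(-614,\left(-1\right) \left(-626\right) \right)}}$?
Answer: $- \frac{2}{237973} \approx -8.4043 \cdot 10^{-6}$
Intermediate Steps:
$X{\left(V,w \right)} = \frac{231}{2}$ ($X{\left(V,w \right)} = \frac{\left(-1\right) \left(73 - 304\right)}{2} = \frac{\left(-1\right) \left(-231\right)}{2} = \frac{1}{2} \cdot 231 = \frac{231}{2}$)
$\frac{1}{-119102 + X{\left(-614,\left(-1\right) \left(-626\right) \right)}} = \frac{1}{-119102 + \frac{231}{2}} = \frac{1}{- \frac{237973}{2}} = - \frac{2}{237973}$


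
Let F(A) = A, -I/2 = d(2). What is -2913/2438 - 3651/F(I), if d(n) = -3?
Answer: -743218/1219 ≈ -609.70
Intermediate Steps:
I = 6 (I = -2*(-3) = 6)
-2913/2438 - 3651/F(I) = -2913/2438 - 3651/6 = -2913*1/2438 - 3651*⅙ = -2913/2438 - 1217/2 = -743218/1219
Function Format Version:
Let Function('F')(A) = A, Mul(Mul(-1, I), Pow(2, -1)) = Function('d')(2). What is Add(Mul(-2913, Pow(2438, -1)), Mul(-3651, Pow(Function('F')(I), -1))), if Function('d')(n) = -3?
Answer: Rational(-743218, 1219) ≈ -609.70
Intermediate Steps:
I = 6 (I = Mul(-2, -3) = 6)
Add(Mul(-2913, Pow(2438, -1)), Mul(-3651, Pow(Function('F')(I), -1))) = Add(Mul(-2913, Pow(2438, -1)), Mul(-3651, Pow(6, -1))) = Add(Mul(-2913, Rational(1, 2438)), Mul(-3651, Rational(1, 6))) = Add(Rational(-2913, 2438), Rational(-1217, 2)) = Rational(-743218, 1219)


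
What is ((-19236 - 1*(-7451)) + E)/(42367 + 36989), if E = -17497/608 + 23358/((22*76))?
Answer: -26305705/176910976 ≈ -0.14869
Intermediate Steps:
E = -99035/6688 (E = -17497*1/608 + 23358/1672 = -17497/608 + 23358*(1/1672) = -17497/608 + 11679/836 = -99035/6688 ≈ -14.808)
((-19236 - 1*(-7451)) + E)/(42367 + 36989) = ((-19236 - 1*(-7451)) - 99035/6688)/(42367 + 36989) = ((-19236 + 7451) - 99035/6688)/79356 = (-11785 - 99035/6688)*(1/79356) = -78917115/6688*1/79356 = -26305705/176910976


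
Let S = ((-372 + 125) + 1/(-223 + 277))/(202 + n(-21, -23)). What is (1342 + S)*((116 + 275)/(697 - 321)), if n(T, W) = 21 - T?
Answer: 6908522305/4954176 ≈ 1394.5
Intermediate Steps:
S = -13337/13176 (S = ((-372 + 125) + 1/(-223 + 277))/(202 + (21 - 1*(-21))) = (-247 + 1/54)/(202 + (21 + 21)) = (-247 + 1/54)/(202 + 42) = -13337/54/244 = -13337/54*1/244 = -13337/13176 ≈ -1.0122)
(1342 + S)*((116 + 275)/(697 - 321)) = (1342 - 13337/13176)*((116 + 275)/(697 - 321)) = 17668855*(391/376)/13176 = 17668855*(391*(1/376))/13176 = (17668855/13176)*(391/376) = 6908522305/4954176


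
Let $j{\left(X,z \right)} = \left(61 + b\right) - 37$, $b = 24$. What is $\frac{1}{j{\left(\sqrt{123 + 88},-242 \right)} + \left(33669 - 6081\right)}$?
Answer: $\frac{1}{27636} \approx 3.6185 \cdot 10^{-5}$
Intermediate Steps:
$j{\left(X,z \right)} = 48$ ($j{\left(X,z \right)} = \left(61 + 24\right) - 37 = 85 - 37 = 48$)
$\frac{1}{j{\left(\sqrt{123 + 88},-242 \right)} + \left(33669 - 6081\right)} = \frac{1}{48 + \left(33669 - 6081\right)} = \frac{1}{48 + 27588} = \frac{1}{27636}$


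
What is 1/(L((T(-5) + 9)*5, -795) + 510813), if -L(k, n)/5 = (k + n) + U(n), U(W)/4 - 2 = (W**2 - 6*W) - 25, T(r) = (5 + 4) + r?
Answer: -1/12220977 ≈ -8.1827e-8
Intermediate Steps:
T(r) = 9 + r
U(W) = -92 - 24*W + 4*W**2 (U(W) = 8 + 4*((W**2 - 6*W) - 25) = 8 + 4*(-25 + W**2 - 6*W) = 8 + (-100 - 24*W + 4*W**2) = -92 - 24*W + 4*W**2)
L(k, n) = 460 - 20*n**2 - 5*k + 115*n (L(k, n) = -5*((k + n) + (-92 - 24*n + 4*n**2)) = -5*(-92 + k - 23*n + 4*n**2) = 460 - 20*n**2 - 5*k + 115*n)
1/(L((T(-5) + 9)*5, -795) + 510813) = 1/((460 - 20*(-795)**2 - 5*((9 - 5) + 9)*5 + 115*(-795)) + 510813) = 1/((460 - 20*632025 - 5*(4 + 9)*5 - 91425) + 510813) = 1/((460 - 12640500 - 65*5 - 91425) + 510813) = 1/((460 - 12640500 - 5*65 - 91425) + 510813) = 1/((460 - 12640500 - 325 - 91425) + 510813) = 1/(-12731790 + 510813) = 1/(-12220977) = -1/12220977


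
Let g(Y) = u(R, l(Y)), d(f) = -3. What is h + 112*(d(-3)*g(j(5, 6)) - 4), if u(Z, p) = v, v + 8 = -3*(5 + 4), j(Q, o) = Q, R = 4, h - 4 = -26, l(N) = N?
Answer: 11290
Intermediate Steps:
h = -22 (h = 4 - 26 = -22)
v = -35 (v = -8 - 3*(5 + 4) = -8 - 3*9 = -8 - 27 = -35)
u(Z, p) = -35
g(Y) = -35
h + 112*(d(-3)*g(j(5, 6)) - 4) = -22 + 112*(-3*(-35) - 4) = -22 + 112*(105 - 4) = -22 + 112*101 = -22 + 11312 = 11290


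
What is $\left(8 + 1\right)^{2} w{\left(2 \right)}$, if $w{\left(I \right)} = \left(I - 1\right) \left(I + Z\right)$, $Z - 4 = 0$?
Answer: $486$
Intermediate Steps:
$Z = 4$ ($Z = 4 + 0 = 4$)
$w{\left(I \right)} = \left(-1 + I\right) \left(4 + I\right)$ ($w{\left(I \right)} = \left(I - 1\right) \left(I + 4\right) = \left(-1 + I\right) \left(4 + I\right)$)
$\left(8 + 1\right)^{2} w{\left(2 \right)} = \left(8 + 1\right)^{2} \left(-4 + 2^{2} + 3 \cdot 2\right) = 9^{2} \left(-4 + 4 + 6\right) = 81 \cdot 6 = 486$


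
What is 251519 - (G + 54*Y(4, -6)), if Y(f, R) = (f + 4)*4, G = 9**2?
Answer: 249710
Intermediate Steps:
G = 81
Y(f, R) = 16 + 4*f (Y(f, R) = (4 + f)*4 = 16 + 4*f)
251519 - (G + 54*Y(4, -6)) = 251519 - (81 + 54*(16 + 4*4)) = 251519 - (81 + 54*(16 + 16)) = 251519 - (81 + 54*32) = 251519 - (81 + 1728) = 251519 - 1*1809 = 251519 - 1809 = 249710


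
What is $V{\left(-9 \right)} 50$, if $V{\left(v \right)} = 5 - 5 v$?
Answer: $2500$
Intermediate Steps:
$V{\left(-9 \right)} 50 = \left(5 - -45\right) 50 = \left(5 + 45\right) 50 = 50 \cdot 50 = 2500$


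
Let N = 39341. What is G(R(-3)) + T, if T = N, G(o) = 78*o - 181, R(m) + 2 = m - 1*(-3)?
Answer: 39004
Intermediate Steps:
R(m) = 1 + m (R(m) = -2 + (m - 1*(-3)) = -2 + (m + 3) = -2 + (3 + m) = 1 + m)
G(o) = -181 + 78*o
T = 39341
G(R(-3)) + T = (-181 + 78*(1 - 3)) + 39341 = (-181 + 78*(-2)) + 39341 = (-181 - 156) + 39341 = -337 + 39341 = 39004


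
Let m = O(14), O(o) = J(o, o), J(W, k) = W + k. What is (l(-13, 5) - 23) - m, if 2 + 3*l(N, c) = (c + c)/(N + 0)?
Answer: -675/13 ≈ -51.923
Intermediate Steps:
l(N, c) = -2/3 + 2*c/(3*N) (l(N, c) = -2/3 + ((c + c)/(N + 0))/3 = -2/3 + ((2*c)/N)/3 = -2/3 + (2*c/N)/3 = -2/3 + 2*c/(3*N))
O(o) = 2*o (O(o) = o + o = 2*o)
m = 28 (m = 2*14 = 28)
(l(-13, 5) - 23) - m = ((2/3)*(5 - 1*(-13))/(-13) - 23) - 1*28 = ((2/3)*(-1/13)*(5 + 13) - 23) - 28 = ((2/3)*(-1/13)*18 - 23) - 28 = (-12/13 - 23) - 28 = -311/13 - 28 = -675/13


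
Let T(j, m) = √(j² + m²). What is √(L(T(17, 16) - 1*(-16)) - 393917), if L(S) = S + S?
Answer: √(-393885 + 2*√545) ≈ 627.57*I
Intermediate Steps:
L(S) = 2*S
√(L(T(17, 16) - 1*(-16)) - 393917) = √(2*(√(17² + 16²) - 1*(-16)) - 393917) = √(2*(√(289 + 256) + 16) - 393917) = √(2*(√545 + 16) - 393917) = √(2*(16 + √545) - 393917) = √((32 + 2*√545) - 393917) = √(-393885 + 2*√545)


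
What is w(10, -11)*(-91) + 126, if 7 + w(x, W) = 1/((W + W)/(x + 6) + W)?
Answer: 76265/99 ≈ 770.35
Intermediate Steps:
w(x, W) = -7 + 1/(W + 2*W/(6 + x)) (w(x, W) = -7 + 1/((W + W)/(x + 6) + W) = -7 + 1/((2*W)/(6 + x) + W) = -7 + 1/(2*W/(6 + x) + W) = -7 + 1/(W + 2*W/(6 + x)))
w(10, -11)*(-91) + 126 = ((6 + 10 - 56*(-11) - 7*(-11)*10)/((-11)*(8 + 10)))*(-91) + 126 = -1/11*(6 + 10 + 616 + 770)/18*(-91) + 126 = -1/11*1/18*1402*(-91) + 126 = -701/99*(-91) + 126 = 63791/99 + 126 = 76265/99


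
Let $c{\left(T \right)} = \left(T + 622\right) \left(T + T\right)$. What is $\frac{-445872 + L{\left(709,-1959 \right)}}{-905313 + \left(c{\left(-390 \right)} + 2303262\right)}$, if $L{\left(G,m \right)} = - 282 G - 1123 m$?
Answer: $\frac{172683}{135221} \approx 1.277$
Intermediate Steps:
$L{\left(G,m \right)} = - 1123 m - 282 G$
$c{\left(T \right)} = 2 T \left(622 + T\right)$ ($c{\left(T \right)} = \left(622 + T\right) 2 T = 2 T \left(622 + T\right)$)
$\frac{-445872 + L{\left(709,-1959 \right)}}{-905313 + \left(c{\left(-390 \right)} + 2303262\right)} = \frac{-445872 - -2000019}{-905313 + \left(2 \left(-390\right) \left(622 - 390\right) + 2303262\right)} = \frac{-445872 + \left(2199957 - 199938\right)}{-905313 + \left(2 \left(-390\right) 232 + 2303262\right)} = \frac{-445872 + 2000019}{-905313 + \left(-180960 + 2303262\right)} = \frac{1554147}{-905313 + 2122302} = \frac{1554147}{1216989} = 1554147 \cdot \frac{1}{1216989} = \frac{172683}{135221}$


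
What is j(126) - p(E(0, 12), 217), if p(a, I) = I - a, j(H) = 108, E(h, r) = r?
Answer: -97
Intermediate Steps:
j(126) - p(E(0, 12), 217) = 108 - (217 - 1*12) = 108 - (217 - 12) = 108 - 1*205 = 108 - 205 = -97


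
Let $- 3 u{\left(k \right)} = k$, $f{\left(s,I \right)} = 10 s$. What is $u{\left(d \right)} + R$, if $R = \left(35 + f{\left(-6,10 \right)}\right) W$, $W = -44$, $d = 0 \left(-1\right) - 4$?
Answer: $\frac{3304}{3} \approx 1101.3$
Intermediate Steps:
$d = -4$ ($d = 0 - 4 = -4$)
$u{\left(k \right)} = - \frac{k}{3}$
$R = 1100$ ($R = \left(35 + 10 \left(-6\right)\right) \left(-44\right) = \left(35 - 60\right) \left(-44\right) = \left(-25\right) \left(-44\right) = 1100$)
$u{\left(d \right)} + R = \left(- \frac{1}{3}\right) \left(-4\right) + 1100 = \frac{4}{3} + 1100 = \frac{3304}{3}$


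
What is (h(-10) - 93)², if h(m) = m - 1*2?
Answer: 11025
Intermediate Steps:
h(m) = -2 + m (h(m) = m - 2 = -2 + m)
(h(-10) - 93)² = ((-2 - 10) - 93)² = (-12 - 93)² = (-105)² = 11025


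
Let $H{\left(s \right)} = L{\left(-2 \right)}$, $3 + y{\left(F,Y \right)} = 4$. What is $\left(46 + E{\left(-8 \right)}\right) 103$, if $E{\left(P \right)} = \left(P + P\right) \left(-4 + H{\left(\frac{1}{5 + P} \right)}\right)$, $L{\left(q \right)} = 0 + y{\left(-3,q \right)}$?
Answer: $9682$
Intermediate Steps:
$y{\left(F,Y \right)} = 1$ ($y{\left(F,Y \right)} = -3 + 4 = 1$)
$L{\left(q \right)} = 1$ ($L{\left(q \right)} = 0 + 1 = 1$)
$H{\left(s \right)} = 1$
$E{\left(P \right)} = - 6 P$ ($E{\left(P \right)} = \left(P + P\right) \left(-4 + 1\right) = 2 P \left(-3\right) = - 6 P$)
$\left(46 + E{\left(-8 \right)}\right) 103 = \left(46 - -48\right) 103 = \left(46 + 48\right) 103 = 94 \cdot 103 = 9682$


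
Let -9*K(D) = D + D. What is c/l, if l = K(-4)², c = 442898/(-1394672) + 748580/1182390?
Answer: 702466289379/1758982641152 ≈ 0.39936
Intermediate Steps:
K(D) = -2*D/9 (K(D) = -(D + D)/9 = -2*D/9)
c = 26017269977/82452311304 (c = 442898*(-1/1394672) + 748580*(1/1182390) = -221449/697336 + 74858/118239 = 26017269977/82452311304 ≈ 0.31554)
l = 64/81 (l = (-2/9*(-4))² = (8/9)² = 64/81 ≈ 0.79012)
c/l = 26017269977/(82452311304*(64/81)) = (26017269977/82452311304)*(81/64) = 702466289379/1758982641152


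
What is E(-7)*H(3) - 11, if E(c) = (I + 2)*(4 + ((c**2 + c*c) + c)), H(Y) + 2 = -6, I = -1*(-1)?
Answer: -2291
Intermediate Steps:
I = 1
H(Y) = -8 (H(Y) = -2 - 6 = -8)
E(c) = 12 + 3*c + 6*c**2 (E(c) = (1 + 2)*(4 + ((c**2 + c*c) + c)) = 3*(4 + ((c**2 + c**2) + c)) = 3*(4 + (2*c**2 + c)) = 3*(4 + (c + 2*c**2)) = 3*(4 + c + 2*c**2) = 12 + 3*c + 6*c**2)
E(-7)*H(3) - 11 = (12 + 3*(-7) + 6*(-7)**2)*(-8) - 11 = (12 - 21 + 6*49)*(-8) - 11 = (12 - 21 + 294)*(-8) - 11 = 285*(-8) - 11 = -2280 - 11 = -2291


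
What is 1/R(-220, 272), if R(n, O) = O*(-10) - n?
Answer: -1/2500 ≈ -0.00040000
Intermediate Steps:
R(n, O) = -n - 10*O (R(n, O) = -10*O - n = -n - 10*O)
1/R(-220, 272) = 1/(-1*(-220) - 10*272) = 1/(220 - 2720) = 1/(-2500) = -1/2500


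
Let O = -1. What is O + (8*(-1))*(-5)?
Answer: 39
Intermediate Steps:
O + (8*(-1))*(-5) = -1 + (8*(-1))*(-5) = -1 - 8*(-5) = -1 + 40 = 39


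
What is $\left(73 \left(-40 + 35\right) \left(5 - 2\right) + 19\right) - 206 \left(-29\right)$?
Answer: $4898$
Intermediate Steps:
$\left(73 \left(-40 + 35\right) \left(5 - 2\right) + 19\right) - 206 \left(-29\right) = \left(73 \left(\left(-5\right) 3\right) + 19\right) - -5974 = \left(73 \left(-15\right) + 19\right) + 5974 = \left(-1095 + 19\right) + 5974 = -1076 + 5974 = 4898$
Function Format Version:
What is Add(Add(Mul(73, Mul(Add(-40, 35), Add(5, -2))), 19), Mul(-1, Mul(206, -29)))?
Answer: 4898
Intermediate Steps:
Add(Add(Mul(73, Mul(Add(-40, 35), Add(5, -2))), 19), Mul(-1, Mul(206, -29))) = Add(Add(Mul(73, Mul(-5, 3)), 19), Mul(-1, -5974)) = Add(Add(Mul(73, -15), 19), 5974) = Add(Add(-1095, 19), 5974) = Add(-1076, 5974) = 4898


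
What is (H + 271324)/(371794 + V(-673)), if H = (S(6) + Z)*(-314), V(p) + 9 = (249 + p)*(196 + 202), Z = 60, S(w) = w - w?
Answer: 252484/203033 ≈ 1.2436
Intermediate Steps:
S(w) = 0
V(p) = 99093 + 398*p (V(p) = -9 + (249 + p)*(196 + 202) = -9 + (249 + p)*398 = -9 + (99102 + 398*p) = 99093 + 398*p)
H = -18840 (H = (0 + 60)*(-314) = 60*(-314) = -18840)
(H + 271324)/(371794 + V(-673)) = (-18840 + 271324)/(371794 + (99093 + 398*(-673))) = 252484/(371794 + (99093 - 267854)) = 252484/(371794 - 168761) = 252484/203033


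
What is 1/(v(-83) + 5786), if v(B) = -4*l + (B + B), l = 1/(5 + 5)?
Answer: 5/28098 ≈ 0.00017795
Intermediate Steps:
l = ⅒ (l = 1/10 = ⅒ ≈ 0.10000)
v(B) = -⅖ + 2*B (v(B) = -4*⅒ + (B + B) = -⅖ + 2*B)
1/(v(-83) + 5786) = 1/((-⅖ + 2*(-83)) + 5786) = 1/((-⅖ - 166) + 5786) = 1/(-832/5 + 5786) = 1/(28098/5) = 5/28098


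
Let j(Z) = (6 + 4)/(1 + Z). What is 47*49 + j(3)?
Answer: 4611/2 ≈ 2305.5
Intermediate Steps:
j(Z) = 10/(1 + Z)
47*49 + j(3) = 47*49 + 10/(1 + 3) = 2303 + 10/4 = 2303 + 10*(¼) = 2303 + 5/2 = 4611/2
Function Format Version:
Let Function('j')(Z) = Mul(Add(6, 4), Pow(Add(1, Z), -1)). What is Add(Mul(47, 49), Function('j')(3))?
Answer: Rational(4611, 2) ≈ 2305.5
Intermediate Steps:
Function('j')(Z) = Mul(10, Pow(Add(1, Z), -1))
Add(Mul(47, 49), Function('j')(3)) = Add(Mul(47, 49), Mul(10, Pow(Add(1, 3), -1))) = Add(2303, Mul(10, Pow(4, -1))) = Add(2303, Mul(10, Rational(1, 4))) = Add(2303, Rational(5, 2)) = Rational(4611, 2)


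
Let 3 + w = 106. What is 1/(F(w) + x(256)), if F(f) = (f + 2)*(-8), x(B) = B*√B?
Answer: 1/3256 ≈ 0.00030713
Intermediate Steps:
w = 103 (w = -3 + 106 = 103)
x(B) = B^(3/2)
F(f) = -16 - 8*f (F(f) = (2 + f)*(-8) = -16 - 8*f)
1/(F(w) + x(256)) = 1/((-16 - 8*103) + 256^(3/2)) = 1/((-16 - 824) + 4096) = 1/(-840 + 4096) = 1/3256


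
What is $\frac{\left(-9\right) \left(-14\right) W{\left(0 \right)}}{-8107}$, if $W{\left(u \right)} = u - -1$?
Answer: $- \frac{126}{8107} \approx -0.015542$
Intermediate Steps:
$W{\left(u \right)} = 1 + u$ ($W{\left(u \right)} = u + 1 = 1 + u$)
$\frac{\left(-9\right) \left(-14\right) W{\left(0 \right)}}{-8107} = \frac{\left(-9\right) \left(-14\right) \left(1 + 0\right)}{-8107} = 126 \cdot 1 \left(- \frac{1}{8107}\right) = 126 \left(- \frac{1}{8107}\right) = - \frac{126}{8107}$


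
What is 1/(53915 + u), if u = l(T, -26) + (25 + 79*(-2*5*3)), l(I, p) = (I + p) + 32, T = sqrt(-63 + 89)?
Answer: 25788/1330041875 - sqrt(26)/2660083750 ≈ 1.9387e-5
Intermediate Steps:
T = sqrt(26) ≈ 5.0990
l(I, p) = 32 + I + p
u = -2339 + sqrt(26) (u = (32 + sqrt(26) - 26) + (25 + 79*(-2*5*3)) = (6 + sqrt(26)) + (25 + 79*(-10*3)) = (6 + sqrt(26)) + (25 + 79*(-30)) = (6 + sqrt(26)) + (25 - 2370) = (6 + sqrt(26)) - 2345 = -2339 + sqrt(26) ≈ -2333.9)
1/(53915 + u) = 1/(53915 + (-2339 + sqrt(26))) = 1/(51576 + sqrt(26))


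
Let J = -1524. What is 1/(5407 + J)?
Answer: 1/3883 ≈ 0.00025753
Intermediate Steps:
1/(5407 + J) = 1/(5407 - 1524) = 1/3883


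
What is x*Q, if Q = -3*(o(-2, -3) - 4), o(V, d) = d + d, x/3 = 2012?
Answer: 181080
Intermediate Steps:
x = 6036 (x = 3*2012 = 6036)
o(V, d) = 2*d
Q = 30 (Q = -3*(2*(-3) - 4) = -3*(-6 - 4) = -3*(-10) = 30)
x*Q = 6036*30 = 181080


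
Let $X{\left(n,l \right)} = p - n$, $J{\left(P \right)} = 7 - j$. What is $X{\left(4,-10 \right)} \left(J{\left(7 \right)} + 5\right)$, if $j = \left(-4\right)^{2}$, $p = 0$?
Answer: $16$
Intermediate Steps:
$j = 16$
$J{\left(P \right)} = -9$ ($J{\left(P \right)} = 7 - 16 = -9$)
$X{\left(n,l \right)} = - n$ ($X{\left(n,l \right)} = 0 - n = - n$)
$X{\left(4,-10 \right)} \left(J{\left(7 \right)} + 5\right) = \left(-1\right) 4 \left(-9 + 5\right) = \left(-4\right) \left(-4\right) = 16$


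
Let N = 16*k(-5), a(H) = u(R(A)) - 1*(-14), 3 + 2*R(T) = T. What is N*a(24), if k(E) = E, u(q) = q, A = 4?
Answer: -1160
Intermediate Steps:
R(T) = -3/2 + T/2
a(H) = 29/2 (a(H) = (-3/2 + (1/2)*4) - 1*(-14) = (-3/2 + 2) + 14 = 1/2 + 14 = 29/2)
N = -80 (N = 16*(-5) = -80)
N*a(24) = -80*29/2 = -1160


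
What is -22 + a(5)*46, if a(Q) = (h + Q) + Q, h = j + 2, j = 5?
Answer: 760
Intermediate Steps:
h = 7 (h = 5 + 2 = 7)
a(Q) = 7 + 2*Q (a(Q) = (7 + Q) + Q = 7 + 2*Q)
-22 + a(5)*46 = -22 + (7 + 2*5)*46 = -22 + (7 + 10)*46 = -22 + 17*46 = -22 + 782 = 760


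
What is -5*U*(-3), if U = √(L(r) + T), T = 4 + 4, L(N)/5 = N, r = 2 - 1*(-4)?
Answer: 15*√38 ≈ 92.466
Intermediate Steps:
r = 6 (r = 2 + 4 = 6)
L(N) = 5*N
T = 8
U = √38 (U = √(5*6 + 8) = √(30 + 8) = √38 ≈ 6.1644)
-5*U*(-3) = -5*√38*(-3) = 15*√38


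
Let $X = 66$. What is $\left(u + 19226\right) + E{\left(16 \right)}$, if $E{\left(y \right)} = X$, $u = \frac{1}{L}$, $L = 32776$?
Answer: $\frac{632314593}{32776} \approx 19292.0$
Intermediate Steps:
$u = \frac{1}{32776} \approx 3.051 \cdot 10^{-5}$
$E{\left(y \right)} = 66$
$\left(u + 19226\right) + E{\left(16 \right)} = \left(\frac{1}{32776} + 19226\right) + 66 = \frac{630151377}{32776} + 66 = \frac{632314593}{32776}$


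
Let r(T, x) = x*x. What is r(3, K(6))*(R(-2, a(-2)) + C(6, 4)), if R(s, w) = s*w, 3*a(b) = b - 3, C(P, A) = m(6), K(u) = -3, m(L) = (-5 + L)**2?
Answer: 39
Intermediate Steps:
C(P, A) = 1 (C(P, A) = (-5 + 6)**2 = 1**2 = 1)
r(T, x) = x**2
a(b) = -1 + b/3 (a(b) = (b - 3)/3 = (-3 + b)/3 = -1 + b/3)
r(3, K(6))*(R(-2, a(-2)) + C(6, 4)) = (-3)**2*(-2*(-1 + (1/3)*(-2)) + 1) = 9*(-2*(-1 - 2/3) + 1) = 9*(-2*(-5/3) + 1) = 9*(10/3 + 1) = 9*(13/3) = 39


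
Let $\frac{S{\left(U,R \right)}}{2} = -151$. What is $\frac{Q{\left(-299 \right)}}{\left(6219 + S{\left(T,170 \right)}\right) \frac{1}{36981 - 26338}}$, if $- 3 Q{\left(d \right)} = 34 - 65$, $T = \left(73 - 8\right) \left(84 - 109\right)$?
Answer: $\frac{329933}{17751} \approx 18.587$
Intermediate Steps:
$T = -1625$ ($T = 65 \left(-25\right) = -1625$)
$S{\left(U,R \right)} = -302$ ($S{\left(U,R \right)} = 2 \left(-151\right) = -302$)
$Q{\left(d \right)} = \frac{31}{3}$ ($Q{\left(d \right)} = - \frac{34 - 65}{3} = \left(- \frac{1}{3}\right) \left(-31\right) = \frac{31}{3}$)
$\frac{Q{\left(-299 \right)}}{\left(6219 + S{\left(T,170 \right)}\right) \frac{1}{36981 - 26338}} = \frac{31}{3 \frac{6219 - 302}{36981 - 26338}} = \frac{31}{3 \cdot \frac{5917}{10643}} = \frac{31}{3} \cdot \frac{10643}{5917} = \frac{329933}{17751}$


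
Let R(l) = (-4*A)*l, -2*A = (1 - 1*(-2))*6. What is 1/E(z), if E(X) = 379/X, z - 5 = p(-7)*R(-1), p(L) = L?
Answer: 257/379 ≈ 0.67810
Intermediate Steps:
A = -9 (A = -(1 - 1*(-2))*6/2 = -(1 + 2)*6/2 = -3*6/2 = -1/2*18 = -9)
R(l) = 36*l (R(l) = (-4*(-9))*l = 36*l)
z = 257 (z = 5 - 252*(-1) = 5 - 7*(-36) = 5 + 252 = 257)
1/E(z) = 1/(379/257) = 257/379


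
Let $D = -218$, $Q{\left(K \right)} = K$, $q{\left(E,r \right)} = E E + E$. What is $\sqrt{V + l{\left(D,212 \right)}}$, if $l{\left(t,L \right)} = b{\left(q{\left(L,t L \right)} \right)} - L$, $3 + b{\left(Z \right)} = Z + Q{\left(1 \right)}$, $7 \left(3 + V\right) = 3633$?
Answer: $\sqrt{45458} \approx 213.21$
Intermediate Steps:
$q{\left(E,r \right)} = E + E^{2}$ ($q{\left(E,r \right)} = E^{2} + E = E + E^{2}$)
$V = 516$ ($V = -3 + \frac{1}{7} \cdot 3633 = -3 + 519 = 516$)
$b{\left(Z \right)} = -2 + Z$ ($b{\left(Z \right)} = -3 + \left(Z + 1\right) = -3 + \left(1 + Z\right) = -2 + Z$)
$l{\left(t,L \right)} = -2 - L + L \left(1 + L\right)$ ($l{\left(t,L \right)} = \left(-2 + L \left(1 + L\right)\right) - L = -2 - L + L \left(1 + L\right)$)
$\sqrt{V + l{\left(D,212 \right)}} = \sqrt{516 - \left(2 - 212^{2}\right)} = \sqrt{516 + \left(-2 + 44944\right)} = \sqrt{516 + 44942} = \sqrt{45458}$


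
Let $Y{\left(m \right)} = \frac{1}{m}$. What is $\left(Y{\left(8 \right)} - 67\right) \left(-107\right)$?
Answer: $\frac{57245}{8} \approx 7155.6$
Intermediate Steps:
$\left(Y{\left(8 \right)} - 67\right) \left(-107\right) = \left(\frac{1}{8} - 67\right) \left(-107\right) = \left(- \frac{535}{8}\right) \left(-107\right) = \frac{57245}{8}$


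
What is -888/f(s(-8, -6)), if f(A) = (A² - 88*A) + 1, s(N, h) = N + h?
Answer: -888/1429 ≈ -0.62141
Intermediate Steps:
f(A) = 1 + A² - 88*A
-888/f(s(-8, -6)) = -888/(1 + (-8 - 6)² - 88*(-8 - 6)) = -888/(1 + (-14)² - 88*(-14)) = -888/(1 + 196 + 1232) = -888/1429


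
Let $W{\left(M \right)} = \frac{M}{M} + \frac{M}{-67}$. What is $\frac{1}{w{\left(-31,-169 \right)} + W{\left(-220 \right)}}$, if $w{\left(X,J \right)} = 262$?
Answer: $\frac{67}{17841} \approx 0.0037554$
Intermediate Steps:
$W{\left(M \right)} = 1 - \frac{M}{67}$ ($W{\left(M \right)} = 1 + M \left(- \frac{1}{67}\right) = 1 - \frac{M}{67}$)
$\frac{1}{w{\left(-31,-169 \right)} + W{\left(-220 \right)}} = \frac{1}{262 + \left(1 - - \frac{220}{67}\right)} = \frac{1}{262 + \left(1 + \frac{220}{67}\right)} = \frac{1}{262 + \frac{287}{67}} = \frac{1}{\frac{17841}{67}} = \frac{67}{17841}$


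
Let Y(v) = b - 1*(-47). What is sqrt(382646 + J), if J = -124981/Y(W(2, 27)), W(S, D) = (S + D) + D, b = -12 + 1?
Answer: 5*sqrt(546011)/6 ≈ 615.77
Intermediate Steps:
b = -11
W(S, D) = S + 2*D (W(S, D) = (D + S) + D = S + 2*D)
Y(v) = 36 (Y(v) = -11 - 1*(-47) = -11 + 47 = 36)
J = -124981/36 ≈ -3471.7
sqrt(382646 + J) = sqrt(382646 - 124981/36) = sqrt(13650275/36) = 5*sqrt(546011)/6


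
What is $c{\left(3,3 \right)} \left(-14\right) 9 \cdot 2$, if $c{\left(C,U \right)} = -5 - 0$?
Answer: $1260$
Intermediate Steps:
$c{\left(C,U \right)} = -5$ ($c{\left(C,U \right)} = -5 + 0 = -5$)
$c{\left(3,3 \right)} \left(-14\right) 9 \cdot 2 = \left(-5\right) \left(-14\right) 9 \cdot 2 = 70 \cdot 18 = 1260$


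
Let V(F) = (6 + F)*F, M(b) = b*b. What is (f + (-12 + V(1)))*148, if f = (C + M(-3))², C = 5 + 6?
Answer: 58460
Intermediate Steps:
C = 11
M(b) = b²
V(F) = F*(6 + F)
f = 400 (f = (11 + (-3)²)² = (11 + 9)² = 20² = 400)
(f + (-12 + V(1)))*148 = (400 + (-12 + 1*(6 + 1)))*148 = (400 + (-12 + 1*7))*148 = (400 + (-12 + 7))*148 = (400 - 5)*148 = 395*148 = 58460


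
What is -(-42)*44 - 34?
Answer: 1814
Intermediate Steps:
-(-42)*44 - 34 = -42*(-44) - 34 = 1848 - 34 = 1814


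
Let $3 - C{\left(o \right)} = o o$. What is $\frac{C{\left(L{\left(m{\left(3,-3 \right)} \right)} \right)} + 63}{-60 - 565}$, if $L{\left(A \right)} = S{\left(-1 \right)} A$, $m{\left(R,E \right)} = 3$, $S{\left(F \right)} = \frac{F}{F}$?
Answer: $- \frac{57}{625} \approx -0.0912$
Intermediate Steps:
$S{\left(F \right)} = 1$
$L{\left(A \right)} = A$ ($L{\left(A \right)} = 1 A = A$)
$C{\left(o \right)} = 3 - o^{2}$ ($C{\left(o \right)} = 3 - o o = 3 - o^{2}$)
$\frac{C{\left(L{\left(m{\left(3,-3 \right)} \right)} \right)} + 63}{-60 - 565} = \frac{\left(3 - 3^{2}\right) + 63}{-60 - 565} = \frac{\left(3 - 9\right) + 63}{-60 - 565} = \frac{\left(3 - 9\right) + 63}{-625} = \left(-6 + 63\right) \left(- \frac{1}{625}\right) = 57 \left(- \frac{1}{625}\right) = - \frac{57}{625}$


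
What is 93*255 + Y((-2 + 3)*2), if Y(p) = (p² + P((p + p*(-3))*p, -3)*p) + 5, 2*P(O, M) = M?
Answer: 23721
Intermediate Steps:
P(O, M) = M/2
Y(p) = 5 + p² - 3*p/2 (Y(p) = (p² + ((½)*(-3))*p) + 5 = (p² - 3*p/2) + 5 = 5 + p² - 3*p/2)
93*255 + Y((-2 + 3)*2) = 93*255 + (5 + ((-2 + 3)*2)² - 3*(-2 + 3)*2/2) = 23715 + (5 + (1*2)² - 3*2/2) = 23715 + (5 + 2² - 3/2*2) = 23715 + (5 + 4 - 3) = 23715 + 6 = 23721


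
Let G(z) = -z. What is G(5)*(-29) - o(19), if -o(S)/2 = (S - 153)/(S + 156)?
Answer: 25107/175 ≈ 143.47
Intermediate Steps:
o(S) = -2*(-153 + S)/(156 + S) (o(S) = -2*(S - 153)/(S + 156) = -2*(-153 + S)/(156 + S))
G(5)*(-29) - o(19) = -1*5*(-29) - 2*(153 - 1*19)/(156 + 19) = -5*(-29) - 2*(153 - 19)/175 = 145 - 2*134/175 = 145 - 1*268/175 = 145 - 268/175 = 25107/175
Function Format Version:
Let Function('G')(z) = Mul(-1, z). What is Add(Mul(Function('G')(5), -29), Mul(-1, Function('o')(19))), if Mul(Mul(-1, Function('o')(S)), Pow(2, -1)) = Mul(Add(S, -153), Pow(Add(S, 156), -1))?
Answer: Rational(25107, 175) ≈ 143.47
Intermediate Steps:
Function('o')(S) = Mul(-2, Pow(Add(156, S), -1), Add(-153, S)) (Function('o')(S) = Mul(-2, Mul(Add(S, -153), Pow(Add(S, 156), -1))) = Mul(-2, Mul(Add(-153, S), Pow(Add(156, S), -1))) = Mul(-2, Mul(Pow(Add(156, S), -1), Add(-153, S))) = Mul(-2, Pow(Add(156, S), -1), Add(-153, S)))
Add(Mul(Function('G')(5), -29), Mul(-1, Function('o')(19))) = Add(Mul(Mul(-1, 5), -29), Mul(-1, Mul(2, Pow(Add(156, 19), -1), Add(153, Mul(-1, 19))))) = Add(Mul(-5, -29), Mul(-1, Mul(2, Pow(175, -1), Add(153, -19)))) = Add(145, Mul(-1, Mul(2, Rational(1, 175), 134))) = Add(145, Mul(-1, Rational(268, 175))) = Add(145, Rational(-268, 175)) = Rational(25107, 175)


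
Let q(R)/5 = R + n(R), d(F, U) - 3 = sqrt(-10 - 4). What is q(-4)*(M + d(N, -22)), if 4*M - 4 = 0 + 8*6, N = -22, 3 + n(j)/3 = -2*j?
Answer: 880 + 55*I*sqrt(14) ≈ 880.0 + 205.79*I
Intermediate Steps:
n(j) = -9 - 6*j (n(j) = -9 + 3*(-2*j) = -9 - 6*j)
d(F, U) = 3 + I*sqrt(14) (d(F, U) = 3 + sqrt(-10 - 4) = 3 + sqrt(-14) = 3 + I*sqrt(14))
M = 13 (M = 1 + (0 + 8*6)/4 = 1 + (0 + 48)/4 = 1 + (1/4)*48 = 1 + 12 = 13)
q(R) = -45 - 25*R (q(R) = 5*(R + (-9 - 6*R)) = 5*(-9 - 5*R) = -45 - 25*R)
q(-4)*(M + d(N, -22)) = (-45 - 25*(-4))*(13 + (3 + I*sqrt(14))) = (-45 + 100)*(16 + I*sqrt(14)) = 55*(16 + I*sqrt(14)) = 880 + 55*I*sqrt(14)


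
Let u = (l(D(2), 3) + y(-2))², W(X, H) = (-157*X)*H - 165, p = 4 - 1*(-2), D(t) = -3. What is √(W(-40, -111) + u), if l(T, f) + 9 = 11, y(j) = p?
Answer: I*√697181 ≈ 834.97*I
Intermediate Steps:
p = 6 (p = 4 + 2 = 6)
y(j) = 6
W(X, H) = -165 - 157*H*X (W(X, H) = -157*H*X - 165 = -165 - 157*H*X)
l(T, f) = 2 (l(T, f) = -9 + 11 = 2)
u = 64 (u = (2 + 6)² = 8² = 64)
√(W(-40, -111) + u) = √((-165 - 157*(-111)*(-40)) + 64) = √((-165 - 697080) + 64) = √(-697245 + 64) = √(-697181) = I*√697181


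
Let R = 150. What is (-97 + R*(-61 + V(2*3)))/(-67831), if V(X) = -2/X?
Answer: 9297/67831 ≈ 0.13706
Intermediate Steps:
(-97 + R*(-61 + V(2*3)))/(-67831) = (-97 + 150*(-61 - 2/(2*3)))/(-67831) = (-97 + 150*(-61 - 2/6))*(-1/67831) = (-97 + 150*(-61 - 2*⅙))*(-1/67831) = (-97 + 150*(-61 - ⅓))*(-1/67831) = (-97 + 150*(-184/3))*(-1/67831) = (-97 - 9200)*(-1/67831) = -9297*(-1/67831) = 9297/67831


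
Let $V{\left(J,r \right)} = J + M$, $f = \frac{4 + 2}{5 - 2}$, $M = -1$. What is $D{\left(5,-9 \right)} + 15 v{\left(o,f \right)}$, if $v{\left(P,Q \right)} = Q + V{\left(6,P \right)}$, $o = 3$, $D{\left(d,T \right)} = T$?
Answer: $96$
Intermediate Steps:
$f = 2$ ($f = \frac{6}{3} = 6 \cdot \frac{1}{3} = 2$)
$V{\left(J,r \right)} = -1 + J$ ($V{\left(J,r \right)} = J - 1 = -1 + J$)
$v{\left(P,Q \right)} = 5 + Q$ ($v{\left(P,Q \right)} = Q + \left(-1 + 6\right) = Q + 5 = 5 + Q$)
$D{\left(5,-9 \right)} + 15 v{\left(o,f \right)} = -9 + 15 \left(5 + 2\right) = -9 + 15 \cdot 7 = -9 + 105 = 96$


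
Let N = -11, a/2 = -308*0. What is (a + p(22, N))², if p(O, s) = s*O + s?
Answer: 64009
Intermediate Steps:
a = 0 (a = 2*(-308*0) = 2*0 = 0)
p(O, s) = s + O*s (p(O, s) = O*s + s = s + O*s)
(a + p(22, N))² = (0 - 11*(1 + 22))² = (0 - 11*23)² = (0 - 253)² = (-253)² = 64009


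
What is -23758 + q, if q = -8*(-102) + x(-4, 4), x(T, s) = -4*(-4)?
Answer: -22926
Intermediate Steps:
x(T, s) = 16
q = 832 (q = -8*(-102) + 16 = 816 + 16 = 832)
-23758 + q = -23758 + 832 = -22926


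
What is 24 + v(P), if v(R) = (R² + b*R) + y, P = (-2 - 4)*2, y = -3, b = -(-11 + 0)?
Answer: 33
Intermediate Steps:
b = 11 (b = -1*(-11) = 11)
P = -12 (P = -6*2 = -12)
v(R) = -3 + R² + 11*R (v(R) = (R² + 11*R) - 3 = -3 + R² + 11*R)
24 + v(P) = 24 + (-3 + (-12)² + 11*(-12)) = 24 + (-3 + 144 - 132) = 24 + 9 = 33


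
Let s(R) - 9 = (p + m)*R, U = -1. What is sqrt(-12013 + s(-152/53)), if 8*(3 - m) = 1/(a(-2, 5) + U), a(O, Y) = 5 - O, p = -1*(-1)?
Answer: I*sqrt(1215046518)/318 ≈ 109.61*I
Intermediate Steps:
p = 1
m = 143/48 (m = 3 - 1/(8*((5 - 1*(-2)) - 1)) = 3 - 1/(8*((5 + 2) - 1)) = 3 - 1/(8*(7 - 1)) = 3 - 1/8/6 = 3 - 1/8*1/6 = 3 - 1/48 = 143/48 ≈ 2.9792)
s(R) = 9 + 191*R/48 (s(R) = 9 + (1 + 143/48)*R = 9 + 191*R/48)
sqrt(-12013 + s(-152/53)) = sqrt(-12013 + (9 + 191*(-152/53)/48)) = sqrt(-12013 + (9 + 191*(-152*1/53)/48)) = sqrt(-12013 + (9 + (191/48)*(-152/53))) = sqrt(-12013 + (9 - 3629/318)) = sqrt(-12013 - 767/318) = sqrt(-3820901/318) = I*sqrt(1215046518)/318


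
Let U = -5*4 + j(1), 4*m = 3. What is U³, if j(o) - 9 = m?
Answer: -68921/64 ≈ -1076.9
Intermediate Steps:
m = ¾ (m = (¼)*3 = ¾ ≈ 0.75000)
j(o) = 39/4 (j(o) = 9 + ¾ = 39/4)
U = -41/4 (U = -5*4 + 39/4 = -20 + 39/4 = -41/4 ≈ -10.250)
U³ = (-41/4)³ = -68921/64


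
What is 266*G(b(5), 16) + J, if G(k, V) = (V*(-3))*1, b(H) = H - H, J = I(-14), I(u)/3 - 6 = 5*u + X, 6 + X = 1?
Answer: -12975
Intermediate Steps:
X = -5 (X = -6 + 1 = -5)
I(u) = 3 + 15*u (I(u) = 18 + 3*(5*u - 5) = 18 + 3*(-5 + 5*u) = 18 + (-15 + 15*u) = 3 + 15*u)
J = -207 (J = 3 + 15*(-14) = 3 - 210 = -207)
b(H) = 0
G(k, V) = -3*V (G(k, V) = -3*V*1 = -3*V)
266*G(b(5), 16) + J = 266*(-3*16) - 207 = 266*(-48) - 207 = -12768 - 207 = -12975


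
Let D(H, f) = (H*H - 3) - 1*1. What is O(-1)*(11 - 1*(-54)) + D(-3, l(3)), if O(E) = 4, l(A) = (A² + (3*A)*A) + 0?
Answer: 265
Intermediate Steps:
l(A) = 4*A² (l(A) = (A² + 3*A²) + 0 = 4*A² + 0 = 4*A²)
D(H, f) = -4 + H² (D(H, f) = (H² - 3) - 1 = (-3 + H²) - 1 = -4 + H²)
O(-1)*(11 - 1*(-54)) + D(-3, l(3)) = 4*(11 - 1*(-54)) + (-4 + (-3)²) = 4*(11 + 54) + (-4 + 9) = 4*65 + 5 = 260 + 5 = 265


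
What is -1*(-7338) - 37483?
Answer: -30145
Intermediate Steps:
-1*(-7338) - 37483 = 7338 - 37483 = -30145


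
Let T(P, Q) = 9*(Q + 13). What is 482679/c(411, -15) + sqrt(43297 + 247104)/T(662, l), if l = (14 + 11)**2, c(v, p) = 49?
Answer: 482679/49 + sqrt(290401)/5742 ≈ 9850.7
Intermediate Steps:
l = 625 (l = 25**2 = 625)
T(P, Q) = 117 + 9*Q (T(P, Q) = 9*(13 + Q) = 117 + 9*Q)
482679/c(411, -15) + sqrt(43297 + 247104)/T(662, l) = 482679/49 + sqrt(43297 + 247104)/(117 + 9*625) = 482679*(1/49) + sqrt(290401)/(117 + 5625) = 482679/49 + sqrt(290401)/5742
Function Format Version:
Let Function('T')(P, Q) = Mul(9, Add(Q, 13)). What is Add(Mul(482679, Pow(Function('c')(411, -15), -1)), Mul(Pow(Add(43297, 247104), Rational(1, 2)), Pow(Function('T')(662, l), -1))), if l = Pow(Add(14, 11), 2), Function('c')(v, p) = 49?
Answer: Add(Rational(482679, 49), Mul(Rational(1, 5742), Pow(290401, Rational(1, 2)))) ≈ 9850.7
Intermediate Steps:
l = 625 (l = Pow(25, 2) = 625)
Function('T')(P, Q) = Add(117, Mul(9, Q)) (Function('T')(P, Q) = Mul(9, Add(13, Q)) = Add(117, Mul(9, Q)))
Add(Mul(482679, Pow(Function('c')(411, -15), -1)), Mul(Pow(Add(43297, 247104), Rational(1, 2)), Pow(Function('T')(662, l), -1))) = Add(Mul(482679, Pow(49, -1)), Mul(Pow(Add(43297, 247104), Rational(1, 2)), Pow(Add(117, Mul(9, 625)), -1))) = Add(Mul(482679, Rational(1, 49)), Mul(Pow(290401, Rational(1, 2)), Pow(Add(117, 5625), -1))) = Add(Rational(482679, 49), Mul(Pow(290401, Rational(1, 2)), Pow(5742, -1))) = Add(Rational(482679, 49), Mul(Pow(290401, Rational(1, 2)), Rational(1, 5742))) = Add(Rational(482679, 49), Mul(Rational(1, 5742), Pow(290401, Rational(1, 2))))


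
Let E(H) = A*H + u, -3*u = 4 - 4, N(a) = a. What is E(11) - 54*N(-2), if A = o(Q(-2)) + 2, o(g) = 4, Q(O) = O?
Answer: 174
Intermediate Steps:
A = 6 (A = 4 + 2 = 6)
u = 0 (u = -(4 - 4)/3 = -⅓*0 = 0)
E(H) = 6*H (E(H) = 6*H + 0 = 6*H)
E(11) - 54*N(-2) = 6*11 - 54*(-2) = 66 + 108 = 174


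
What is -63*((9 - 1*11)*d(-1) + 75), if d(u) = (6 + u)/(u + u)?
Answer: -5040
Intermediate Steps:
d(u) = (6 + u)/(2*u) (d(u) = (6 + u)/((2*u)) = (6 + u)*(1/(2*u)) = (6 + u)/(2*u))
-63*((9 - 1*11)*d(-1) + 75) = -63*((9 - 1*11)*((½)*(6 - 1)/(-1)) + 75) = -63*((9 - 11)*((½)*(-1)*5) + 75) = -63*(-2*(-5/2) + 75) = -63*(5 + 75) = -63*80 = -5040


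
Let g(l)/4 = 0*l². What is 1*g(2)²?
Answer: 0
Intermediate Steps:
g(l) = 0 (g(l) = 4*(0*l²) = 4*0 = 0)
1*g(2)² = 1*0² = 1*0 = 0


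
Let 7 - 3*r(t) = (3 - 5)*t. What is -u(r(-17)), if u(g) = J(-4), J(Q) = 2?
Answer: -2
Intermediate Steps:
r(t) = 7/3 + 2*t/3 (r(t) = 7/3 - (3 - 5)*t/3 = 7/3 - (-2)*t/3 = 7/3 + 2*t/3)
u(g) = 2
-u(r(-17)) = -1*2 = -2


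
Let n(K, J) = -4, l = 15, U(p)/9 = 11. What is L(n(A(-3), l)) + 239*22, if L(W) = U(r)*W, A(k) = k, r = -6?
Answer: 4862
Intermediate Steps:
U(p) = 99 (U(p) = 9*11 = 99)
L(W) = 99*W
L(n(A(-3), l)) + 239*22 = 99*(-4) + 239*22 = -396 + 5258 = 4862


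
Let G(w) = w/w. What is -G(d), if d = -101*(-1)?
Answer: -1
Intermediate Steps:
d = 101
G(w) = 1
-G(d) = -1*1 = -1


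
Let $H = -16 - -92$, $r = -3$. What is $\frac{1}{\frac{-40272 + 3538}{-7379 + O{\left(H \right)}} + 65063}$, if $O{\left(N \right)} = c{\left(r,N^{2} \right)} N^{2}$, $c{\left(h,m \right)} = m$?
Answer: $\frac{33354797}{2170163120477} \approx 1.537 \cdot 10^{-5}$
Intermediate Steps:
$H = 76$ ($H = -16 + 92 = 76$)
$O{\left(N \right)} = N^{4}$ ($O{\left(N \right)} = N^{2} N^{2} = N^{4}$)
$\frac{1}{\frac{-40272 + 3538}{-7379 + O{\left(H \right)}} + 65063} = \frac{1}{\frac{-40272 + 3538}{-7379 + 76^{4}} + 65063} = \frac{1}{- \frac{36734}{-7379 + 33362176} + 65063} = \frac{1}{- \frac{36734}{33354797} + 65063} = \frac{1}{\frac{2170163120477}{33354797}} = \frac{33354797}{2170163120477}$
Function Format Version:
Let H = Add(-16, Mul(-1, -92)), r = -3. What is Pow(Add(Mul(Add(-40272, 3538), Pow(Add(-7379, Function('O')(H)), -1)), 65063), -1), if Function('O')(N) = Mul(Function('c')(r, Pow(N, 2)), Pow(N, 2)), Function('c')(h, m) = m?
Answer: Rational(33354797, 2170163120477) ≈ 1.5370e-5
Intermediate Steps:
H = 76 (H = Add(-16, 92) = 76)
Function('O')(N) = Pow(N, 4) (Function('O')(N) = Mul(Pow(N, 2), Pow(N, 2)) = Pow(N, 4))
Pow(Add(Mul(Add(-40272, 3538), Pow(Add(-7379, Function('O')(H)), -1)), 65063), -1) = Pow(Add(Mul(Add(-40272, 3538), Pow(Add(-7379, Pow(76, 4)), -1)), 65063), -1) = Pow(Add(Mul(-36734, Pow(Add(-7379, 33362176), -1)), 65063), -1) = Pow(Add(Mul(-36734, Pow(33354797, -1)), 65063), -1) = Pow(Add(Mul(-36734, Rational(1, 33354797)), 65063), -1) = Pow(Add(Rational(-36734, 33354797), 65063), -1) = Pow(Rational(2170163120477, 33354797), -1) = Rational(33354797, 2170163120477)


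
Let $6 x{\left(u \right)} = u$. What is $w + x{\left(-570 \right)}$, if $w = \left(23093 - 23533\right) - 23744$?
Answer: $-24279$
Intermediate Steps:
$x{\left(u \right)} = \frac{u}{6}$
$w = -24184$ ($w = -440 - 23744 = -24184$)
$w + x{\left(-570 \right)} = -24184 + \frac{1}{6} \left(-570\right) = -24184 - 95 = -24279$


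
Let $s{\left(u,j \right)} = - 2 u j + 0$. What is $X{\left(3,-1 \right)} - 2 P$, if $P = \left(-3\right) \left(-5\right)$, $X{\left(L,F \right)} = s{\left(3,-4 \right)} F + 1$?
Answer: $-53$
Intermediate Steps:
$s{\left(u,j \right)} = - 2 j u$ ($s{\left(u,j \right)} = - 2 j u + 0 = - 2 j u$)
$X{\left(L,F \right)} = 1 + 24 F$ ($X{\left(L,F \right)} = \left(-2\right) \left(-4\right) 3 F + 1 = 24 F + 1 = 1 + 24 F$)
$P = 15$
$X{\left(3,-1 \right)} - 2 P = \left(1 + 24 \left(-1\right)\right) - 30 = \left(1 - 24\right) - 30 = -23 - 30 = -53$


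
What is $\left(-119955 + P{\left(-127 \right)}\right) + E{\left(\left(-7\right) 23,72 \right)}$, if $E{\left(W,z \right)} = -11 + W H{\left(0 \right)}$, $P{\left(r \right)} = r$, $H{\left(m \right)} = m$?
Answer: $-120093$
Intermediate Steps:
$E{\left(W,z \right)} = -11$ ($E{\left(W,z \right)} = -11 + W 0 = -11 + 0 = -11$)
$\left(-119955 + P{\left(-127 \right)}\right) + E{\left(\left(-7\right) 23,72 \right)} = \left(-119955 - 127\right) - 11 = -120082 - 11 = -120093$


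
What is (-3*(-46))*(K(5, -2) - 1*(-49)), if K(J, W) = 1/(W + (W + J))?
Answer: 6900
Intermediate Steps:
K(J, W) = 1/(J + 2*W) (K(J, W) = 1/(W + (J + W)) = 1/(J + 2*W))
(-3*(-46))*(K(5, -2) - 1*(-49)) = (-3*(-46))*(1/(5 + 2*(-2)) - 1*(-49)) = 138*(1/(5 - 4) + 49) = 138*(1/1 + 49) = 138*(1 + 49) = 138*50 = 6900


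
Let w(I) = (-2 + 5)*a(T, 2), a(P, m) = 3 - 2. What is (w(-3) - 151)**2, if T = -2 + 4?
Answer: 21904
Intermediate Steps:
T = 2
a(P, m) = 1
w(I) = 3 (w(I) = (-2 + 5)*1 = 3*1 = 3)
(w(-3) - 151)**2 = (3 - 151)**2 = (-148)**2 = 21904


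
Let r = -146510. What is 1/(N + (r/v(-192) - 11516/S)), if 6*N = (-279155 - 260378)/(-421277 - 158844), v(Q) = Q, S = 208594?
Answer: 1936156157984/1477621551410941 ≈ 0.0013103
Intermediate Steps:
N = 539533/3480726 (N = ((-279155 - 260378)/(-421277 - 158844))/6 = (-539533/(-580121))/6 = (-539533*(-1/580121))/6 = (⅙)*(539533/580121) = 539533/3480726 ≈ 0.15501)
1/(N + (r/v(-192) - 11516/S)) = 1/(539533/3480726 + (-146510/(-192) - 11516/208594)) = 1/(539533/3480726 + (-146510*(-1/192) - 11516*1/208594)) = 1/(539533/3480726 + (73255/96 - 5758/104297)) = 1/(539533/3480726 + 7639723967/10012512) = 1/(1477621551410941/1936156157984) = 1936156157984/1477621551410941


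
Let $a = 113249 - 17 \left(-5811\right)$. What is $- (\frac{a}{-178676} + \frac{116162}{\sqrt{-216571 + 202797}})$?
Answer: $\frac{53009}{44669} + \frac{58081 i \sqrt{13774}}{6887} \approx 1.1867 + 989.77 i$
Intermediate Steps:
$a = 212036$ ($a = 113249 - -98787 = 113249 + 98787 = 212036$)
$- (\frac{a}{-178676} + \frac{116162}{\sqrt{-216571 + 202797}}) = - (\frac{212036}{-178676} + \frac{116162}{\sqrt{-216571 + 202797}}) = - (212036 \left(- \frac{1}{178676}\right) + \frac{116162}{\sqrt{-13774}}) = - (- \frac{53009}{44669} + \frac{116162}{i \sqrt{13774}}) = - (- \frac{53009}{44669} + 116162 \left(- \frac{i \sqrt{13774}}{13774}\right)) = - (- \frac{53009}{44669} - \frac{58081 i \sqrt{13774}}{6887}) = \frac{53009}{44669} + \frac{58081 i \sqrt{13774}}{6887}$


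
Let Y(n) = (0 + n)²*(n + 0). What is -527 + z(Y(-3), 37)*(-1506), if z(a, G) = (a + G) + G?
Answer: -71309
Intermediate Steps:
Y(n) = n³ (Y(n) = n²*n = n³)
z(a, G) = a + 2*G (z(a, G) = (G + a) + G = a + 2*G)
-527 + z(Y(-3), 37)*(-1506) = -527 + ((-3)³ + 2*37)*(-1506) = -527 + (-27 + 74)*(-1506) = -527 + 47*(-1506) = -527 - 70782 = -71309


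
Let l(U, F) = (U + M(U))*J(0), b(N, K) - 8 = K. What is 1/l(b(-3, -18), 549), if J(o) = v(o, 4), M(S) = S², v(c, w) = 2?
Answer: 1/180 ≈ 0.0055556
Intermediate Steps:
b(N, K) = 8 + K
J(o) = 2
l(U, F) = 2*U + 2*U² (l(U, F) = (U + U²)*2 = 2*U + 2*U²)
1/l(b(-3, -18), 549) = 1/(2*(8 - 18)*(1 + (8 - 18))) = 1/(2*(-10)*(1 - 10)) = 1/(2*(-10)*(-9)) = 1/180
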